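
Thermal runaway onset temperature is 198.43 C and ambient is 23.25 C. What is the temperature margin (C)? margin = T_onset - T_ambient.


margin = T_onset - T_ambient = 198.43 - 23.25 = 175.18 C

175.18 C


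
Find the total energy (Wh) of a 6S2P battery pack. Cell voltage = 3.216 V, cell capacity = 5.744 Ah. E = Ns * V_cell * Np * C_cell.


E = Ns * Vcell * Np * Ccell = 6 * 3.216 * 2 * 5.744 = 221.7 Wh

221.7 Wh


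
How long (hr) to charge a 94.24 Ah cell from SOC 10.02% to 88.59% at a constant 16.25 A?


Step 1: dSOC = 88.59% - 10.02% = 78.57%
Step 2: delta_Ah = 94.24 * 78.57 / 100 = 74.044 Ah
Step 3: t = 74.044 / 16.25 = 4.557 hr

4.557 hr


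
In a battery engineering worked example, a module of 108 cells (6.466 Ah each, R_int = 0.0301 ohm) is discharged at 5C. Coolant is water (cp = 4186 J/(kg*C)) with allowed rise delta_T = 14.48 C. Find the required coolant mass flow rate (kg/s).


Step 1: I = 5 * 6.466 = 32.33 A
Step 2: Q_cell = I^2 * R = 32.33^2 * 0.0301 = 31.461 W
Step 3: Q_total = 108 * 31.461 = 3397.8 W
Step 4: m_dot = Q_total / (cp * dT) = 3397.8 / (4186 * 14.48) = 0.05606 kg/s

0.05606 kg/s


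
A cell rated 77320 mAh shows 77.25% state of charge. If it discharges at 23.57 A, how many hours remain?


Convert: C_total = 77320 mAh = 77.32 Ah
Step 1: remaining = SOC/100 * C_total = 77.25/100 * 77.32 = 59.73 Ah
Step 2: t = remaining / I = 59.73 / 23.57 = 2.534 hr

2.534 hr


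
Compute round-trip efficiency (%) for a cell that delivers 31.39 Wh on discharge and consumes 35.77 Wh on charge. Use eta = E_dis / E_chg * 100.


eta_e = E_dis / E_chg * 100 = 31.39 / 35.77 * 100 = 87.76%

87.76%


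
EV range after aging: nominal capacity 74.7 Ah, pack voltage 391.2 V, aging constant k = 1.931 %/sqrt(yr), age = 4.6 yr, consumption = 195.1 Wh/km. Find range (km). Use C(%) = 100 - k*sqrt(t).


Step 1: capacity retention = 100 - 1.931 * sqrt(4.6) = 100 - 1.931 * 2.1448 = 95.858%
Step 2: C_now = 74.7 * 95.858/100 = 71.606 Ah
Step 3: E_pack = V * C_now = 391.2 * 71.606 = 28012 Wh
Step 4: range = E_pack / consumption = 28012 / 195.1 = 143.6 km

143.6 km


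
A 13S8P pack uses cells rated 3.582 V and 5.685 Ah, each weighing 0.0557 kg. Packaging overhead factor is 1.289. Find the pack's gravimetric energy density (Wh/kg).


Step 1: V_pack = 13 * 3.582 = 46.566 V
Step 2: C_pack = 8 * 5.685 = 45.48 Ah
Step 3: E_pack = V_pack * C_pack = 46.566 * 45.48 = 2117.8 Wh
Step 4: m_pack = 13 * 8 * 0.0557 * 1.289 = 7.4669 kg
Step 5: ED = E_pack / m_pack = 2117.8 / 7.4669 = 283.6 Wh/kg

283.6 Wh/kg


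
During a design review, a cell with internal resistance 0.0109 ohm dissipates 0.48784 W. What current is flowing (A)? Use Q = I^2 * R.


I = sqrt(Q / R) = sqrt(0.48784 / 0.0109) = sqrt(44.756) = 6.690 A

6.690 A


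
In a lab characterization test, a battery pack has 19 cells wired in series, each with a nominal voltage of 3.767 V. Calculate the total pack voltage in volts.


V_pack = n * V_cell = 19 * 3.767 = 71.573 V

71.573 V


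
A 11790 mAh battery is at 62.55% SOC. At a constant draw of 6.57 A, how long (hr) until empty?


Convert: C_total = 11790 mAh = 11.79 Ah
Step 1: remaining = SOC/100 * C_total = 62.55/100 * 11.79 = 7.3746 Ah
Step 2: t = remaining / I = 7.3746 / 6.57 = 1.122 hr

1.122 hr


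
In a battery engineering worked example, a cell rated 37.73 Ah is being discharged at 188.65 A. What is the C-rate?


Rearranging: C_rate = 188.65 / 37.73 = 5C

5C


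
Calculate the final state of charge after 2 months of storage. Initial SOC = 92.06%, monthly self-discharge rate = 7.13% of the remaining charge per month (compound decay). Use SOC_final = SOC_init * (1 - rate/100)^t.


Monthly retention factor = 1 - 7.13/100 = 0.9287
Over 2 months: factor^2 = 0.86248
SOC_final = 92.06 * 0.86248 = 79.40%

79.40%


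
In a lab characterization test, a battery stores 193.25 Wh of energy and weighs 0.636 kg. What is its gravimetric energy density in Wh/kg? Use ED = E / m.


ED = E / m = 193.25 / 0.636 = 303.9 Wh/kg

303.9 Wh/kg


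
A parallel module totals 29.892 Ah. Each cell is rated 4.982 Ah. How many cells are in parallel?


n = C_total / C_cell = 29.892 / 4.982 = 6

6


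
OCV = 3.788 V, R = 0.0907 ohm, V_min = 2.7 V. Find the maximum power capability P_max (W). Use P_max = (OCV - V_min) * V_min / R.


dV = OCV - V_min = 1.088 V (so I_max = dV / R)
P_max = dV * V_min / R = 1.088 * 2.7 / 0.0907 = 32.39 W

32.39 W


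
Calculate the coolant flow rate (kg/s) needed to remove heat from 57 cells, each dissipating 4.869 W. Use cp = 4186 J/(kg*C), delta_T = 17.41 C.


Step 1: Total heat Q = 57 * 4.869 W = 277.53 W
Step 2: denom = cp * dT = 4186 * 17.41 = 72878
Step 3: m_dot = 277.53 / 72878 = 0.003808 kg/s

0.003808 kg/s


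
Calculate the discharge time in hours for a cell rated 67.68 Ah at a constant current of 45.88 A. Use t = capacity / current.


Runtime = 67.68 Ah / 45.88 A = 1.475 hr

1.475 hr


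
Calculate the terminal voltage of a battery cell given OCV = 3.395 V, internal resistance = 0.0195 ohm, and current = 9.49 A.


IR drop = 9.49 * 0.0195 = 0.18506 V
V = 3.395 - 0.18506 = 3.210 V

3.210 V


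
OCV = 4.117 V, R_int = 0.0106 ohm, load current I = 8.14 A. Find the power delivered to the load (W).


Step 1: V_terminal = OCV - I*R = 4.117 - 8.14 * 0.0106 = 4.0307 V
Step 2: P_out = V_terminal * I = 4.0307 * 8.14 = 32.81 W

32.81 W


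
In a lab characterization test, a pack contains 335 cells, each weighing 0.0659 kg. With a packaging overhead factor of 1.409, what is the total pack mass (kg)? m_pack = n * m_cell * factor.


m_pack = n * m_cell * overhead = 335 * 0.0659 * 1.409 = 31.11 kg

31.11 kg


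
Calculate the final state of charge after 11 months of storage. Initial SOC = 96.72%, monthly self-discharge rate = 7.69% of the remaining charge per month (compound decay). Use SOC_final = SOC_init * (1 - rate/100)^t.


decay = (1 - 7.69/100)^11 = 0.4147
SOC_final = 96.72 * 0.4147 = 40.11%

40.11%


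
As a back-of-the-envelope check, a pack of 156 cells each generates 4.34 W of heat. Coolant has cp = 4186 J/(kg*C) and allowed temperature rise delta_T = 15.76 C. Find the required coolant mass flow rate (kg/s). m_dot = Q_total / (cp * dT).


Step 1: Total heat Q = 156 * 4.34 W = 677.04 W
Step 2: denom = cp * dT = 4186 * 15.76 = 65971
Step 3: m_dot = 677.04 / 65971 = 0.01026 kg/s

0.01026 kg/s


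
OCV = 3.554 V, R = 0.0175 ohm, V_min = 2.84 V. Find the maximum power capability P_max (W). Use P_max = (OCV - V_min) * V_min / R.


P_max = (OCV - V_min) * V_min / R = (3.554 - 2.84) * 2.84 / 0.0175 = 0.714 * 2.84 / 0.0175 = 115.9 W

115.9 W


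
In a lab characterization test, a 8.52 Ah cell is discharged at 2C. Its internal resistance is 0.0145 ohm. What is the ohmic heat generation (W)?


Step 1: I = C_rate * capacity = 2 * 8.52 = 17.04 A
Step 2: Q = I^2 * R = 17.04^2 * 0.0145 = 290.36 * 0.0145 = 4.210 W

4.210 W


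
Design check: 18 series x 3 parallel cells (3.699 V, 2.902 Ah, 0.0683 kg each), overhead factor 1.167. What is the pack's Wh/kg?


Step 1: V_pack = 18 * 3.699 = 66.582 V
Step 2: C_pack = 3 * 2.902 = 8.706 Ah
Step 3: E_pack = V_pack * C_pack = 66.582 * 8.706 = 579.66 Wh
Step 4: m_pack = 18 * 3 * 0.0683 * 1.167 = 4.3041 kg
Step 5: ED = E_pack / m_pack = 579.66 / 4.3041 = 134.7 Wh/kg

134.7 Wh/kg


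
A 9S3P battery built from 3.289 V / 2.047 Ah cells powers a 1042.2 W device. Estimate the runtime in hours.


Step 1: E_pack = Ns * V_cell * Np * C_cell = 9 * 3.289 * 3 * 2.047 = 181.78 Wh
Step 2: t = E_pack / P = 181.78 / 1042.2 = 0.1744 hr

0.1744 hr


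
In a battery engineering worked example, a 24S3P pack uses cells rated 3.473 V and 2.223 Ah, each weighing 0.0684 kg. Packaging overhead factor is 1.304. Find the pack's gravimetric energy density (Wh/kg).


Step 1: V_pack = 24 * 3.473 = 83.352 V
Step 2: C_pack = 3 * 2.223 = 6.669 Ah
Step 3: E_pack = V_pack * C_pack = 83.352 * 6.669 = 555.87 Wh
Step 4: m_pack = 24 * 3 * 0.0684 * 1.304 = 6.4219 kg
Step 5: ED = E_pack / m_pack = 555.87 / 6.4219 = 86.56 Wh/kg

86.56 Wh/kg


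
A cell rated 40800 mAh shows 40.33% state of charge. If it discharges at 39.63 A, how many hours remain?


Convert: C_total = 40800 mAh = 40.8 Ah
Step 1: remaining = SOC/100 * C_total = 40.33/100 * 40.8 = 16.455 Ah
Step 2: t = remaining / I = 16.455 / 39.63 = 0.4152 hr

0.4152 hr


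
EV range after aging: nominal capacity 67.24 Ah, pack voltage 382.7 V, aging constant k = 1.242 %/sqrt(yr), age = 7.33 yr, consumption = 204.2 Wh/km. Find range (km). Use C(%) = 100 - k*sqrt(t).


Step 1: capacity retention = 100 - 1.242 * sqrt(7.33) = 100 - 1.242 * 2.7074 = 96.637%
Step 2: C_now = 67.24 * 96.637/100 = 64.979 Ah
Step 3: E_pack = V * C_now = 382.7 * 64.979 = 24867 Wh
Step 4: range = E_pack / consumption = 24867 / 204.2 = 121.8 km

121.8 km


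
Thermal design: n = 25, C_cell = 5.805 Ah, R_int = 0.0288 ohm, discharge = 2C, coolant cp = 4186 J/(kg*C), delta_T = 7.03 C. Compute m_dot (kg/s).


Step 1: I = 2 * 5.805 = 11.61 A
Step 2: Q_cell = I^2 * R = 11.61^2 * 0.0288 = 3.882 W
Step 3: Q_total = 25 * 3.882 = 97.05 W
Step 4: m_dot = Q_total / (cp * dT) = 97.05 / (4186 * 7.03) = 0.003298 kg/s

0.003298 kg/s


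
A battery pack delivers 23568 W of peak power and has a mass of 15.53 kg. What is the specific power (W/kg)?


SP = P / m = 23568 / 15.53 = 1518 W/kg

1518 W/kg


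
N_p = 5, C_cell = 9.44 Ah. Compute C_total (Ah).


Parallel capacities add: 5 * 9.44 Ah = 47.2 Ah

47.2 Ah


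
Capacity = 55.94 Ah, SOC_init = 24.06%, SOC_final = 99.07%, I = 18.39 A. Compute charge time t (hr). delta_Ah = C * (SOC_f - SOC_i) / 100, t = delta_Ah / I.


delta_Ah = 55.94 * (99.07 - 24.06) / 100 = 41.961 Ah
t = delta_Ah / I = 41.961 / 18.39 = 2.282 hr

2.282 hr


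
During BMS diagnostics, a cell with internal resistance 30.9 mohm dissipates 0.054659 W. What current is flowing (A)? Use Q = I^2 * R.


Convert: R = 30.9 mohm = 0.0309 ohm
I = sqrt(Q / R) = sqrt(0.054659 / 0.0309) = sqrt(1.7689) = 1.330 A

1.330 A


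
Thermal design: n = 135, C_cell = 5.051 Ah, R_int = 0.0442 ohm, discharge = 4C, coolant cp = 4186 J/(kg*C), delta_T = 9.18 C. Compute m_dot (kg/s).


Step 1: I = 4 * 5.051 = 20.204 A
Step 2: Q_cell = I^2 * R = 20.204^2 * 0.0442 = 18.043 W
Step 3: Q_total = 135 * 18.043 = 2435.8 W
Step 4: m_dot = Q_total / (cp * dT) = 2435.8 / (4186 * 9.18) = 0.06339 kg/s

0.06339 kg/s


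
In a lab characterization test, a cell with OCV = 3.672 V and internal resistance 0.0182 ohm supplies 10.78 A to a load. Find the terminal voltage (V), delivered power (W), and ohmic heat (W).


Step 1: V_terminal = OCV - I*R = 3.672 - 10.78 * 0.0182 = 3.4758 V
Step 2: P_out = V_terminal * I = 3.4758 * 10.78 = 37.47 W
Step 3: Q = I^2 * R = 10.78^2 * 0.0182 = 2.115 W

V=3.4758 V, P=37.47 W, Q=2.115 W


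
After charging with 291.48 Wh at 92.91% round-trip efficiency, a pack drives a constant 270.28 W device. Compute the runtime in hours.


Step 1: E_discharge = eta/100 * E_charge = 92.91/100 * 291.48 = 270.81 Wh
Step 2: t = E_discharge / P = 270.81 / 270.28 = 1.002 hr

1.002 hr


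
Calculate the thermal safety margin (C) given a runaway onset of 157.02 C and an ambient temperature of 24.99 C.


Safety margin = 157.02 C - 24.99 C = 132.03 C

132.03 C


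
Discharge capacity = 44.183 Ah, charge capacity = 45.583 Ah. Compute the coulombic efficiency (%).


Coulombic efficiency = 44.183/45.583 * 100% = 96.93%

96.93%


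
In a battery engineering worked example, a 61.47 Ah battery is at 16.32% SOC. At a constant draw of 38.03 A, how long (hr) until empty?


Step 1: remaining = SOC/100 * C_total = 16.32/100 * 61.47 = 10.032 Ah
Step 2: t = remaining / I = 10.032 / 38.03 = 0.2638 hr

0.2638 hr


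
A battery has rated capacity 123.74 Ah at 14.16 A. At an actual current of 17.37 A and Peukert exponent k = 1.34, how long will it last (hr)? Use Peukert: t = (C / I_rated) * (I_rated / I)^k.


t_rated = C / I_rated = 123.74 / 14.16 = 8.7387 hr
(I_rated/I)^k = (0.8152)^1.34 = 0.76049
t = t_rated * (I_rated/I)^k = 8.7387 * 0.76049 = 6.646 hr

6.646 hr


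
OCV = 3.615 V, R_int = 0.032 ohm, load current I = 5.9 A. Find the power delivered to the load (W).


Step 1: V_terminal = OCV - I*R = 3.615 - 5.9 * 0.032 = 3.4262 V
Step 2: P_out = V_terminal * I = 3.4262 * 5.9 = 20.21 W

20.21 W


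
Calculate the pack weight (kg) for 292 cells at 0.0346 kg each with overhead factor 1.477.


Cell mass sum = 292 * 0.0346 = 10.103 kg
With overhead 1.477: m_pack = 10.103 * 1.477 = 14.92 kg

14.92 kg


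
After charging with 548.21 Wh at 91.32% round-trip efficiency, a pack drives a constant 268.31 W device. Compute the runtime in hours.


Step 1: E_discharge = eta/100 * E_charge = 91.32/100 * 548.21 = 500.63 Wh
Step 2: t = E_discharge / P = 500.63 / 268.31 = 1.866 hr

1.866 hr


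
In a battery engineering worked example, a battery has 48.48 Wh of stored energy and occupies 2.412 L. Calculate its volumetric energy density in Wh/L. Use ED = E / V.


ED = E / V = 48.48 / 2.412 = 20.10 Wh/L

20.10 Wh/L


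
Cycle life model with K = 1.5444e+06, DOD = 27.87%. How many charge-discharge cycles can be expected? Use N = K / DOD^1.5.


Step 1: DOD^1.5 = 27.87^1.5 = 147.13
Step 2: N = 1.5444e+06 / 147.13 = 10500 cycles

10500 cycles


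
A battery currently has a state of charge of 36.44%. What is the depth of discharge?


DOD = 100 - SOC = 100 - 36.44 = 63.56%

63.56%


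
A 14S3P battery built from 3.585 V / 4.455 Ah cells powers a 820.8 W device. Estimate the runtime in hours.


Step 1: E_pack = Ns * V_cell * Np * C_cell = 14 * 3.585 * 3 * 4.455 = 670.79 Wh
Step 2: t = E_pack / P = 670.79 / 820.8 = 0.8172 hr

0.8172 hr


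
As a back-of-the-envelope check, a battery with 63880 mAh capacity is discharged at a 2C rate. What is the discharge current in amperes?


Convert: capacity = 63880 mAh = 63.88 Ah
I = C_rate * capacity = 2 * 63.88 = 127.76 A

127.76 A


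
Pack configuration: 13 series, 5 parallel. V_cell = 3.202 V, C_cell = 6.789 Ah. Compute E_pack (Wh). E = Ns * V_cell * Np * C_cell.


E = Ns * Vcell * Np * Ccell = 13 * 3.202 * 5 * 6.789 = 1413 Wh

1413 Wh


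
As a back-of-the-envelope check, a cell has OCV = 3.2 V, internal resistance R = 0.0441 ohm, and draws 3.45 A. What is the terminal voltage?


V = OCV - I*R = 3.2 - 3.45 * 0.0441 = 3.048 V

3.048 V


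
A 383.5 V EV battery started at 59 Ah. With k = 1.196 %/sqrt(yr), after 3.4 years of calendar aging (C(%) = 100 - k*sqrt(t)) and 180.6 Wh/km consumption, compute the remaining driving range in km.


Step 1: capacity retention = 100 - 1.196 * sqrt(3.4) = 100 - 1.196 * 1.8439 = 97.795%
Step 2: C_now = 59 * 97.795/100 = 57.699 Ah
Step 3: E_pack = V * C_now = 383.5 * 57.699 = 22128 Wh
Step 4: range = E_pack / consumption = 22128 / 180.6 = 122.5 km

122.5 km


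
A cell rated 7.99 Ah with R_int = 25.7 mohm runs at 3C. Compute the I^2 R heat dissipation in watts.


Convert: R = 25.7 mohm = 0.0257 ohm
Step 1: I = C_rate * capacity = 3 * 7.99 = 23.97 A
Step 2: Q = I^2 * R = 23.97^2 * 0.0257 = 574.56 * 0.0257 = 14.77 W

14.77 W


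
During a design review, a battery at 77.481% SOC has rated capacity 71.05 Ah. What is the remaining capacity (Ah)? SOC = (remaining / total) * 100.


remaining = SOC / 100 * total = 77.481 / 100 * 71.05 = 55.05 Ah

55.05 Ah


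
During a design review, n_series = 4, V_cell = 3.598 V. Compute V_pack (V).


With 4 cells in series at 3.598 V each, V_pack = 14.392 V

14.392 V


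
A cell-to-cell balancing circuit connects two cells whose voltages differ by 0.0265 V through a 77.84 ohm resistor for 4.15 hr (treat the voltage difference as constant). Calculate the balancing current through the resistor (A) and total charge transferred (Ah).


First, Ohm's law: I_bal = 0.0265 V / 77.84 ohm = 3.4044e-04 A
Then Q = I * t = 3.4044e-04 A * 4.15 hr = 0.001413 Ah

I=3.4044e-04 A, Q=0.001413 Ah


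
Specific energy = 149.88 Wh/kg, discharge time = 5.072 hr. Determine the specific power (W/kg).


Specific power = 149.88 Wh/kg / 5.072 hr = 29.55 W/kg

29.55 W/kg


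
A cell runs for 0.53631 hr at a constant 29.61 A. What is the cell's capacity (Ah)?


C = I * t = 29.61 * 0.53631 = 15.88 Ah

15.88 Ah


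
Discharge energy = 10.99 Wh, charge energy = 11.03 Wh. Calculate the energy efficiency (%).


Round-trip efficiency = 10.99/11.03 * 100% = 99.64%

99.64%


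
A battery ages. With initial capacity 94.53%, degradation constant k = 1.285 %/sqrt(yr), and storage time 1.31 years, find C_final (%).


Step 1: sqrt(1.31 yr) = 1.1446
Step 2: drop = 1.285 * 1.1446 = 1.4708
Step 3: C_final = 94.53 - 1.4708 = 93.06%

93.06%


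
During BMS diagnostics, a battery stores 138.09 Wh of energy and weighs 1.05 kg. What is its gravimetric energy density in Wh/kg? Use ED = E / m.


ED = E / m = 138.09 / 1.05 = 131.5 Wh/kg

131.5 Wh/kg


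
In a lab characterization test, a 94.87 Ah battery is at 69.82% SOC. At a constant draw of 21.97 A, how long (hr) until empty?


Step 1: remaining = SOC/100 * C_total = 69.82/100 * 94.87 = 66.238 Ah
Step 2: t = remaining / I = 66.238 / 21.97 = 3.015 hr

3.015 hr


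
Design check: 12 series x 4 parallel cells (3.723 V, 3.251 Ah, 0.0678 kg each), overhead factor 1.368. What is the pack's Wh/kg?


Step 1: V_pack = 12 * 3.723 = 44.676 V
Step 2: C_pack = 4 * 3.251 = 13.004 Ah
Step 3: E_pack = V_pack * C_pack = 44.676 * 13.004 = 580.97 Wh
Step 4: m_pack = 12 * 4 * 0.0678 * 1.368 = 4.452 kg
Step 5: ED = E_pack / m_pack = 580.97 / 4.452 = 130.5 Wh/kg

130.5 Wh/kg


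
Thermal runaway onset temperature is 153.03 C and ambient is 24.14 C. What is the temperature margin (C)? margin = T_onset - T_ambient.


Safety margin = 153.03 C - 24.14 C = 128.89 C

128.89 C


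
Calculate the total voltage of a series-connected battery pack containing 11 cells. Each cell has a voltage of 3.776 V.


Series voltages add: 11 * 3.776 V = 41.536 V

41.536 V


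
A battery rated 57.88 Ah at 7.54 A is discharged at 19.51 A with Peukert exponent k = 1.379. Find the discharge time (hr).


Step 1: t_rated = C / I_rated = 57.88 / 7.54 = 7.6764 hr
Step 2: ratio = 7.54 / 19.51 = 0.38647
Step 3: ratio^k = 0.38647^1.379 = 0.26955
Step 4: t = t_rated * ratio^k = 7.6764 * 0.26955 = 2.069 hr

2.069 hr


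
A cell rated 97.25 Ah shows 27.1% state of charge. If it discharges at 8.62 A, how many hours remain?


Step 1: remaining = SOC/100 * C_total = 27.1/100 * 97.25 = 26.355 Ah
Step 2: t = remaining / I = 26.355 / 8.62 = 3.057 hr

3.057 hr


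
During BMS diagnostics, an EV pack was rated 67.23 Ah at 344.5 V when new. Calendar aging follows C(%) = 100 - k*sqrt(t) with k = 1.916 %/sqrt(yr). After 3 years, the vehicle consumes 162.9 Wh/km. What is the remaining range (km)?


Step 1: capacity retention = 100 - 1.916 * sqrt(3) = 100 - 1.916 * 1.7321 = 96.681%
Step 2: C_now = 67.23 * 96.681/100 = 64.999 Ah
Step 3: E_pack = V * C_now = 344.5 * 64.999 = 22392 Wh
Step 4: range = E_pack / consumption = 22392 / 162.9 = 137.5 km

137.5 km


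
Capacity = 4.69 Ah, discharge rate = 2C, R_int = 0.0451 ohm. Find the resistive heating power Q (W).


Step 1: I = C_rate * capacity = 2 * 4.69 = 9.38 A
Step 2: Q = I^2 * R = 9.38^2 * 0.0451 = 87.984 * 0.0451 = 3.968 W

3.968 W


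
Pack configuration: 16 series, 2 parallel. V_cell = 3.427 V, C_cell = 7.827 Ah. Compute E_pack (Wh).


V_pack = 16 * 3.427 = 54.832 V
C_pack = 2 * 7.827 = 15.654 Ah
E = V_pack * C_pack = 54.832 * 15.654 = 858.3 Wh

858.3 Wh


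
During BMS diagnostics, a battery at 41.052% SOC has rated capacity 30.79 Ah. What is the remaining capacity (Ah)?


remaining = SOC / 100 * total = 41.052 / 100 * 30.79 = 12.64 Ah

12.64 Ah


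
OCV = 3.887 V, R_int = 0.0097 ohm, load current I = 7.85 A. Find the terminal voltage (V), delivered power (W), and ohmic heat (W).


Step 1: V_terminal = OCV - I*R = 3.887 - 7.85 * 0.0097 = 3.8109 V
Step 2: P_out = V_terminal * I = 3.8109 * 7.85 = 29.92 W
Step 3: Q = I^2 * R = 7.85^2 * 0.0097 = 0.5977 W

V=3.8109 V, P=29.92 W, Q=0.5977 W


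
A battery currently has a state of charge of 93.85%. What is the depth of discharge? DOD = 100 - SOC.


Complement of SOC: DOD = 100% - 93.85% = 6.15%

6.15%


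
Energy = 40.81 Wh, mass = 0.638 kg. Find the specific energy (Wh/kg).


Specific energy = 40.81 Wh / 0.638 kg = 63.97 Wh/kg

63.97 Wh/kg


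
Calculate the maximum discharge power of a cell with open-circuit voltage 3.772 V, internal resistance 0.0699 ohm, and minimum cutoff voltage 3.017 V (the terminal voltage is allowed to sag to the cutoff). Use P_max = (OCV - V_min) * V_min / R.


dV = OCV - V_min = 0.755 V (so I_max = dV / R)
P_max = dV * V_min / R = 0.755 * 3.017 / 0.0699 = 32.59 W

32.59 W


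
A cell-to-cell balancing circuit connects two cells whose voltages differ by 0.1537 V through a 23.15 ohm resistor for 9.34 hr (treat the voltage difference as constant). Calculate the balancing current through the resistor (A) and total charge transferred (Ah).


First, Ohm's law: I_bal = 0.1537 V / 23.15 ohm = 0.0066393 A
Then Q = I * t = 0.0066393 A * 9.34 hr = 0.06201 Ah

I=0.0066393 A, Q=0.06201 Ah


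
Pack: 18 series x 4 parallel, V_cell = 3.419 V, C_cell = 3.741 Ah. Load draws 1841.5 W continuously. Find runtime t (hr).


Step 1: E_pack = Ns * V_cell * Np * C_cell = 18 * 3.419 * 4 * 3.741 = 920.91 Wh
Step 2: t = E_pack / P = 920.91 / 1841.5 = 0.5001 hr

0.5001 hr


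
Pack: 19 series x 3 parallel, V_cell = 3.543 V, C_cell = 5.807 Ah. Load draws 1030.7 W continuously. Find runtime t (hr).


Step 1: E_pack = Ns * V_cell * Np * C_cell = 19 * 3.543 * 3 * 5.807 = 1172.7 Wh
Step 2: t = E_pack / P = 1172.7 / 1030.7 = 1.138 hr

1.138 hr


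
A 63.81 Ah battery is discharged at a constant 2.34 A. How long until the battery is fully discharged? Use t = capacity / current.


Runtime = 63.81 Ah / 2.34 A = 27.27 hr

27.27 hr


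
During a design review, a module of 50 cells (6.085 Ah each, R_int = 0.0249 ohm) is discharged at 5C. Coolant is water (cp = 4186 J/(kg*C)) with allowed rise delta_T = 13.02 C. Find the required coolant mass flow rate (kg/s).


Step 1: I = 5 * 6.085 = 30.425 A
Step 2: Q_cell = I^2 * R = 30.425^2 * 0.0249 = 23.049 W
Step 3: Q_total = 50 * 23.049 = 1152.5 W
Step 4: m_dot = Q_total / (cp * dT) = 1152.5 / (4186 * 13.02) = 0.02115 kg/s

0.02115 kg/s


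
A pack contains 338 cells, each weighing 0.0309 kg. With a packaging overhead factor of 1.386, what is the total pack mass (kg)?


m_pack = n * m_cell * overhead = 338 * 0.0309 * 1.386 = 14.48 kg

14.48 kg


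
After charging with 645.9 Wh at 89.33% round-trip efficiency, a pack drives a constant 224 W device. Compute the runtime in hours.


Step 1: E_discharge = eta/100 * E_charge = 89.33/100 * 645.9 = 576.98 Wh
Step 2: t = E_discharge / P = 576.98 / 224 = 2.576 hr

2.576 hr


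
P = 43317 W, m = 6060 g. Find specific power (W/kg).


Convert: m = 6060 g = 6.06 kg
SP = P / m = 43317 / 6.06 = 7148 W/kg

7148 W/kg


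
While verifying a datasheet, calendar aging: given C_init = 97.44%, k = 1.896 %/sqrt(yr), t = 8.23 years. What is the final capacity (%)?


Step 1: sqrt(8.23 yr) = 2.8688
Step 2: drop = 1.896 * 2.8688 = 5.4392
Step 3: C_final = 97.44 - 5.4392 = 92.00%

92.00%


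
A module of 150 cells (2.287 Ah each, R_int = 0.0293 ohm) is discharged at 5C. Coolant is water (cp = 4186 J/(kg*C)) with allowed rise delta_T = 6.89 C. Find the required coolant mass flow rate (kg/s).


Step 1: I = 5 * 2.287 = 11.435 A
Step 2: Q_cell = I^2 * R = 11.435^2 * 0.0293 = 3.8312 W
Step 3: Q_total = 150 * 3.8312 = 574.68 W
Step 4: m_dot = Q_total / (cp * dT) = 574.68 / (4186 * 6.89) = 0.01993 kg/s

0.01993 kg/s


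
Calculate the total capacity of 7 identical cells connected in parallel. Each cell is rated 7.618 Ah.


C_total = 7 * 7.618 = 53.326 Ah

53.326 Ah


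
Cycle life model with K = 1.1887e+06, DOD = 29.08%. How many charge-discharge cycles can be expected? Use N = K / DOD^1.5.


Step 1: DOD^1.5 = 29.08^1.5 = 156.82
Step 2: N = 1.1887e+06 / 156.82 = 7580 cycles

7580 cycles


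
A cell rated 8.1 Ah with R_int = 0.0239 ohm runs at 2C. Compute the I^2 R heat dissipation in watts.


Step 1: I = C_rate * capacity = 2 * 8.1 = 16.2 A
Step 2: Q = I^2 * R = 16.2^2 * 0.0239 = 262.44 * 0.0239 = 6.272 W

6.272 W


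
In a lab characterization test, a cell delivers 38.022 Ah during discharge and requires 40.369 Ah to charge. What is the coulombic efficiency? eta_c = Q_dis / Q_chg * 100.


Coulombic efficiency = 38.022/40.369 * 100% = 94.19%

94.19%


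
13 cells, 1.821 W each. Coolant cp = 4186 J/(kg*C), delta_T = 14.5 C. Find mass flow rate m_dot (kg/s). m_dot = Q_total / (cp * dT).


Step 1: Total heat Q = 13 * 1.821 W = 23.673 W
Step 2: denom = cp * dT = 4186 * 14.5 = 60697
Step 3: m_dot = 23.673 / 60697 = 3.900e-04 kg/s

3.900e-04 kg/s


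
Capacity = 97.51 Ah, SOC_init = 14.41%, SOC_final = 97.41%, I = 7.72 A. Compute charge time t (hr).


delta_Ah = 97.51 * (97.41 - 14.41) / 100 = 80.933 Ah
t = delta_Ah / I = 80.933 / 7.72 = 10.48 hr

10.48 hr


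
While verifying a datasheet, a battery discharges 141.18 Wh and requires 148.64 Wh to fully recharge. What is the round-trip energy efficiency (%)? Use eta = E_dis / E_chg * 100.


eta_e = E_dis / E_chg * 100 = 141.18 / 148.64 * 100 = 94.98%

94.98%


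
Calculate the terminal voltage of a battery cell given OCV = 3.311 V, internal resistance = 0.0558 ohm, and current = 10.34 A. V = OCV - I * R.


IR drop = 10.34 * 0.0558 = 0.57697 V
V = 3.311 - 0.57697 = 2.734 V

2.734 V


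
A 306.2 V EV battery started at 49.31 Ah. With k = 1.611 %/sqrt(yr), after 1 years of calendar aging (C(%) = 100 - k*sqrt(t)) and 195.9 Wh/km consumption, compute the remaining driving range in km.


Step 1: capacity retention = 100 - 1.611 * sqrt(1) = 100 - 1.611 * 1 = 98.389%
Step 2: C_now = 49.31 * 98.389/100 = 48.516 Ah
Step 3: E_pack = V * C_now = 306.2 * 48.516 = 14856 Wh
Step 4: range = E_pack / consumption = 14856 / 195.9 = 75.83 km

75.83 km


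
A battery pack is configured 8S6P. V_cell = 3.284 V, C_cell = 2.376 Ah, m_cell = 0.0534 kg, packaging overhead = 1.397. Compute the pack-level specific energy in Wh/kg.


Step 1: V_pack = 8 * 3.284 = 26.272 V
Step 2: C_pack = 6 * 2.376 = 14.256 Ah
Step 3: E_pack = V_pack * C_pack = 26.272 * 14.256 = 374.53 Wh
Step 4: m_pack = 8 * 6 * 0.0534 * 1.397 = 3.5808 kg
Step 5: ED = E_pack / m_pack = 374.53 / 3.5808 = 104.6 Wh/kg

104.6 Wh/kg


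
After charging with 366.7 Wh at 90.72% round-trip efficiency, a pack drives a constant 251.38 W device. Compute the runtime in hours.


Step 1: E_discharge = eta/100 * E_charge = 90.72/100 * 366.7 = 332.67 Wh
Step 2: t = E_discharge / P = 332.67 / 251.38 = 1.323 hr

1.323 hr


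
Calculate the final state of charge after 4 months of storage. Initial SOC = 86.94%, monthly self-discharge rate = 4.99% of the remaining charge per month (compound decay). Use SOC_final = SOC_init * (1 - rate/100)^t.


decay = (1 - 4.99/100)^4 = 0.81485
SOC_final = 86.94 * 0.81485 = 70.84%

70.84%


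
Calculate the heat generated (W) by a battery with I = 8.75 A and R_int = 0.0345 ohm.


I^2 = 76.563
Q = 76.563 * 0.0345 = 2.641 W

2.641 W


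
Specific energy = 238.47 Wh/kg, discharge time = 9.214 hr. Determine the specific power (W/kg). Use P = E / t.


P_specific = E / t = 238.47 / 9.214 = 25.88 W/kg

25.88 W/kg


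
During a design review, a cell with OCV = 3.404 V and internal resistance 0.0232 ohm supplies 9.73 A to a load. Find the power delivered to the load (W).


Step 1: V_terminal = OCV - I*R = 3.404 - 9.73 * 0.0232 = 3.1783 V
Step 2: P_out = V_terminal * I = 3.1783 * 9.73 = 30.92 W

30.92 W


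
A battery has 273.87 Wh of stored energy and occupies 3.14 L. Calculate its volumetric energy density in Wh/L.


Volumetric ED = 273.87 Wh / 3.14 L = 87.22 Wh/L

87.22 Wh/L


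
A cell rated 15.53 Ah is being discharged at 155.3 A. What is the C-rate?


Rearranging: C_rate = 155.3 / 15.53 = 10C

10C


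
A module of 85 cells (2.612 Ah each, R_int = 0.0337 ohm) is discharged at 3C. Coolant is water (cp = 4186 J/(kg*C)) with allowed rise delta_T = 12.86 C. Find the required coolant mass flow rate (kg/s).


Step 1: I = 3 * 2.612 = 7.836 A
Step 2: Q_cell = I^2 * R = 7.836^2 * 0.0337 = 2.0693 W
Step 3: Q_total = 85 * 2.0693 = 175.89 W
Step 4: m_dot = Q_total / (cp * dT) = 175.89 / (4186 * 12.86) = 0.003267 kg/s

0.003267 kg/s


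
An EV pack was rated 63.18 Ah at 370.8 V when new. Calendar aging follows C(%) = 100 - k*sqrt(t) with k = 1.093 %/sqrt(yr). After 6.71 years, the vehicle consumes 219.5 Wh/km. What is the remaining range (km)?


Step 1: capacity retention = 100 - 1.093 * sqrt(6.71) = 100 - 1.093 * 2.5904 = 97.169%
Step 2: C_now = 63.18 * 97.169/100 = 61.391 Ah
Step 3: E_pack = V * C_now = 370.8 * 61.391 = 22764 Wh
Step 4: range = E_pack / consumption = 22764 / 219.5 = 103.7 km

103.7 km


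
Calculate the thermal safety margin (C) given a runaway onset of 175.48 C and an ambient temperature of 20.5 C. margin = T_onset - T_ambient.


Safety margin = 175.48 C - 20.5 C = 154.98 C

154.98 C


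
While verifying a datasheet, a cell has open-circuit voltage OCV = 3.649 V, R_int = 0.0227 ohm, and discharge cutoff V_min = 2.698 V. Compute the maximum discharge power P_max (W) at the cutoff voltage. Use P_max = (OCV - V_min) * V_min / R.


P_max = (OCV - V_min) * V_min / R = (3.649 - 2.698) * 2.698 / 0.0227 = 0.951 * 2.698 / 0.0227 = 113.0 W

113.0 W


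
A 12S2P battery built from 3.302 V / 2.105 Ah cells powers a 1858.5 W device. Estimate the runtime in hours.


Step 1: E_pack = Ns * V_cell * Np * C_cell = 12 * 3.302 * 2 * 2.105 = 166.82 Wh
Step 2: t = E_pack / P = 166.82 / 1858.5 = 0.08976 hr

0.08976 hr


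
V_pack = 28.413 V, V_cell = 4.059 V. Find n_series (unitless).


n = V_pack / V_cell = 28.413 / 4.059 = 7

7


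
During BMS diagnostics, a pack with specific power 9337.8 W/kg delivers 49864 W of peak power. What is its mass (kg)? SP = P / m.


m = P / SP = 49864 / 9337.8 = 5.340 kg

5.340 kg


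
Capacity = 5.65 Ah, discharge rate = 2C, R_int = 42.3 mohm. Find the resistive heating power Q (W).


Convert: R = 42.3 mohm = 0.0423 ohm
Step 1: I = C_rate * capacity = 2 * 5.65 = 11.3 A
Step 2: Q = I^2 * R = 11.3^2 * 0.0423 = 127.69 * 0.0423 = 5.401 W

5.401 W


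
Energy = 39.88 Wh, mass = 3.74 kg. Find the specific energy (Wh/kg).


ED = E / m = 39.88 / 3.74 = 10.66 Wh/kg

10.66 Wh/kg


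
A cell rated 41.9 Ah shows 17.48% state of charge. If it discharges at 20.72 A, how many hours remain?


Step 1: remaining = SOC/100 * C_total = 17.48/100 * 41.9 = 7.3241 Ah
Step 2: t = remaining / I = 7.3241 / 20.72 = 0.3535 hr

0.3535 hr


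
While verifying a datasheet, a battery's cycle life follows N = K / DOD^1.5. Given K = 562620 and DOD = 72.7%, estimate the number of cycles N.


DOD^1.5 = 619.87
N = K / DOD^1.5 = 562620 / 619.87 = 907.6

907.6 cycles


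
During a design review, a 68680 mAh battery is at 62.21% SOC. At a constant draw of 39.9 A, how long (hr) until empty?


Convert: C_total = 68680 mAh = 68.68 Ah
Step 1: remaining = SOC/100 * C_total = 62.21/100 * 68.68 = 42.726 Ah
Step 2: t = remaining / I = 42.726 / 39.9 = 1.071 hr

1.071 hr


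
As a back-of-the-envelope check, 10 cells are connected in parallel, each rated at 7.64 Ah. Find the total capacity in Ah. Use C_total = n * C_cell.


Parallel capacities add: 10 * 7.64 Ah = 76.4 Ah

76.4 Ah


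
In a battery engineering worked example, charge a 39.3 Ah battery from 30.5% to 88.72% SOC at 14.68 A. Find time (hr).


Step 1: dSOC = 88.72% - 30.5% = 58.22%
Step 2: delta_Ah = 39.3 * 58.22 / 100 = 22.88 Ah
Step 3: t = 22.88 / 14.68 = 1.559 hr

1.559 hr


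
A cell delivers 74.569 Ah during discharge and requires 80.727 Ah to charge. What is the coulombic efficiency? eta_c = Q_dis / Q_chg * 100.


eta_c = Q_dis / Q_chg * 100 = 74.569 / 80.727 * 100 = 92.37%

92.37%


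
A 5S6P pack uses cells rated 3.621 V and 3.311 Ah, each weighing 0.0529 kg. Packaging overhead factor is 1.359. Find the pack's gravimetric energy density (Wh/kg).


Step 1: V_pack = 5 * 3.621 = 18.105 V
Step 2: C_pack = 6 * 3.311 = 19.866 Ah
Step 3: E_pack = V_pack * C_pack = 18.105 * 19.866 = 359.67 Wh
Step 4: m_pack = 5 * 6 * 0.0529 * 1.359 = 2.1567 kg
Step 5: ED = E_pack / m_pack = 359.67 / 2.1567 = 166.8 Wh/kg

166.8 Wh/kg


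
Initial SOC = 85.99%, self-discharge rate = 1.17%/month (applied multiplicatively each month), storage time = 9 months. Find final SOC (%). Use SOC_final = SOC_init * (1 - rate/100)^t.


Monthly retention factor = 1 - 1.17/100 = 0.9883
Over 9 months: factor^9 = 0.8995
SOC_final = 85.99 * 0.8995 = 77.35%

77.35%


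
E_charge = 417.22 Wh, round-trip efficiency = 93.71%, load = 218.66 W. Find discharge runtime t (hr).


Step 1: E_discharge = eta/100 * E_charge = 93.71/100 * 417.22 = 390.98 Wh
Step 2: t = E_discharge / P = 390.98 / 218.66 = 1.788 hr

1.788 hr


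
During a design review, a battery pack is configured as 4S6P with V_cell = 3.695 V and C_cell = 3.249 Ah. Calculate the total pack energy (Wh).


V_pack = 4 * 3.695 = 14.78 V
C_pack = 6 * 3.249 = 19.494 Ah
E = V_pack * C_pack = 14.78 * 19.494 = 288.1 Wh

288.1 Wh


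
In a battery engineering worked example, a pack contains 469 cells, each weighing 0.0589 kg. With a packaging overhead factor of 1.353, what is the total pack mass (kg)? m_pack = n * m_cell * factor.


Cell mass sum = 469 * 0.0589 = 27.624 kg
With overhead 1.353: m_pack = 27.624 * 1.353 = 37.38 kg

37.38 kg


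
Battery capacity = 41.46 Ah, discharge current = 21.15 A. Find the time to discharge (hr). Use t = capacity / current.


t = capacity / current = 41.46 / 21.15 = 1.960 hr

1.960 hr


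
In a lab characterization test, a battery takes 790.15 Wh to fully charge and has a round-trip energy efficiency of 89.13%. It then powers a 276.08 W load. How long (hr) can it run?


Step 1: E_discharge = eta/100 * E_charge = 89.13/100 * 790.15 = 704.26 Wh
Step 2: t = E_discharge / P = 704.26 / 276.08 = 2.551 hr

2.551 hr


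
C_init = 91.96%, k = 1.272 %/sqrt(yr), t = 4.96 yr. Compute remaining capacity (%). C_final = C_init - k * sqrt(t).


Step 1: sqrt(4.96 yr) = 2.2271
Step 2: drop = 1.272 * 2.2271 = 2.8329
Step 3: C_final = 91.96 - 2.8329 = 89.13%

89.13%


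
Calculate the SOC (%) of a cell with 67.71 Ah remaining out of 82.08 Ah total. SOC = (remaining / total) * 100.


SOC% = 67.71 / 82.08 * 100 = 82.49%

82.49%


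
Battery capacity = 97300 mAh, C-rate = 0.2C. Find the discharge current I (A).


Convert: capacity = 97300 mAh = 97.3 Ah
At 0.2C: I = 0.2 * 97.3 Ah = 19.46 A

19.46 A


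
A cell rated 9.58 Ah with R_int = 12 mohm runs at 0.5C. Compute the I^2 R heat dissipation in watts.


Convert: R = 12 mohm = 0.012 ohm
Step 1: I = C_rate * capacity = 0.5 * 9.58 = 4.79 A
Step 2: Q = I^2 * R = 4.79^2 * 0.012 = 22.944 * 0.012 = 0.2753 W

0.2753 W


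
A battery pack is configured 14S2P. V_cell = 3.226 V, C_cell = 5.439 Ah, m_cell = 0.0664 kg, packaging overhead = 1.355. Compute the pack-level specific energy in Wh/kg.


Step 1: V_pack = 14 * 3.226 = 45.164 V
Step 2: C_pack = 2 * 5.439 = 10.878 Ah
Step 3: E_pack = V_pack * C_pack = 45.164 * 10.878 = 491.29 Wh
Step 4: m_pack = 14 * 2 * 0.0664 * 1.355 = 2.5192 kg
Step 5: ED = E_pack / m_pack = 491.29 / 2.5192 = 195.0 Wh/kg

195.0 Wh/kg


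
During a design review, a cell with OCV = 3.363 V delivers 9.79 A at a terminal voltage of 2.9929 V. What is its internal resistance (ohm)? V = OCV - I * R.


R = (OCV - V) / I = (3.363 - 2.9929) / 9.79 = 0.03780 ohm

0.03780 ohm


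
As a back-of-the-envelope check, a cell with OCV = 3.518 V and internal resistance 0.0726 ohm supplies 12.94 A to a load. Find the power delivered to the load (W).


Step 1: V_terminal = OCV - I*R = 3.518 - 12.94 * 0.0726 = 2.5786 V
Step 2: P_out = V_terminal * I = 2.5786 * 12.94 = 33.37 W

33.37 W


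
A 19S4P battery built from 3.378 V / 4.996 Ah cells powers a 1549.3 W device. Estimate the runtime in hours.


Step 1: E_pack = Ns * V_cell * Np * C_cell = 19 * 3.378 * 4 * 4.996 = 1282.6 Wh
Step 2: t = E_pack / P = 1282.6 / 1549.3 = 0.8279 hr

0.8279 hr


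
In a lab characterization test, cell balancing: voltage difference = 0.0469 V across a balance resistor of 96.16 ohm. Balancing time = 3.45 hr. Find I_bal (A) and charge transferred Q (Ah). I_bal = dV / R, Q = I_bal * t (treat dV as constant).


First, Ohm's law: I_bal = 0.0469 V / 96.16 ohm = 4.8773e-04 A
Then Q = I * t = 4.8773e-04 A * 3.45 hr = 0.001683 Ah

I=4.8773e-04 A, Q=0.001683 Ah


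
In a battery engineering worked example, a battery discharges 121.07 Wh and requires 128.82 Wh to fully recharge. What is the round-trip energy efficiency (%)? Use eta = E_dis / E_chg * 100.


Round-trip efficiency = 121.07/128.82 * 100% = 93.98%

93.98%


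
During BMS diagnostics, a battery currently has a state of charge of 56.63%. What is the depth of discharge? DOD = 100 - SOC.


DOD = 100 - SOC = 100 - 56.63 = 43.37%

43.37%


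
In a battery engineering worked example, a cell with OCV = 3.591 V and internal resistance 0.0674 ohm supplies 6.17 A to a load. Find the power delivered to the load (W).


Step 1: V_terminal = OCV - I*R = 3.591 - 6.17 * 0.0674 = 3.1751 V
Step 2: P_out = V_terminal * I = 3.1751 * 6.17 = 19.59 W

19.59 W


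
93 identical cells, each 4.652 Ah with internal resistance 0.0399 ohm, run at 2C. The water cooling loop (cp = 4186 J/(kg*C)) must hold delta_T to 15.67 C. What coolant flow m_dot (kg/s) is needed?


Step 1: I = 2 * 4.652 = 9.304 A
Step 2: Q_cell = I^2 * R = 9.304^2 * 0.0399 = 3.4539 W
Step 3: Q_total = 93 * 3.4539 = 321.21 W
Step 4: m_dot = Q_total / (cp * dT) = 321.21 / (4186 * 15.67) = 0.004897 kg/s

0.004897 kg/s


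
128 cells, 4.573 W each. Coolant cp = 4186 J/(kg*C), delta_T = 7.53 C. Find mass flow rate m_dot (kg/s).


Step 1: Total heat Q = 128 * 4.573 W = 585.34 W
Step 2: denom = cp * dT = 4186 * 7.53 = 31521
Step 3: m_dot = 585.34 / 31521 = 0.01857 kg/s

0.01857 kg/s


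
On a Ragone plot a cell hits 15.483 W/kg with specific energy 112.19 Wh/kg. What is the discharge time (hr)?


t = E / P = 112.19 / 15.483 = 7.246 hr

7.246 hr


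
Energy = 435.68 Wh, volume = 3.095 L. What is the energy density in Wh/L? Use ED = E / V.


ED = E / V = 435.68 / 3.095 = 140.8 Wh/L

140.8 Wh/L


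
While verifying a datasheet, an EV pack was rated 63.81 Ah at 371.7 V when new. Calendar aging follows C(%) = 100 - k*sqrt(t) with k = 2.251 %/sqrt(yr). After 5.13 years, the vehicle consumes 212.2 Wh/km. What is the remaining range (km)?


Step 1: capacity retention = 100 - 2.251 * sqrt(5.13) = 100 - 2.251 * 2.265 = 94.901%
Step 2: C_now = 63.81 * 94.901/100 = 60.556 Ah
Step 3: E_pack = V * C_now = 371.7 * 60.556 = 22509 Wh
Step 4: range = E_pack / consumption = 22509 / 212.2 = 106.1 km

106.1 km


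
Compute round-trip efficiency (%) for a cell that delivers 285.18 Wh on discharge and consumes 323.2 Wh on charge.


eta_e = E_dis / E_chg * 100 = 285.18 / 323.2 * 100 = 88.24%

88.24%


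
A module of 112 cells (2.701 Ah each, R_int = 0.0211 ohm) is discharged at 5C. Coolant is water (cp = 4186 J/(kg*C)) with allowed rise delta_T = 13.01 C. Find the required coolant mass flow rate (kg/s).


Step 1: I = 5 * 2.701 = 13.505 A
Step 2: Q_cell = I^2 * R = 13.505^2 * 0.0211 = 3.8483 W
Step 3: Q_total = 112 * 3.8483 = 431.01 W
Step 4: m_dot = Q_total / (cp * dT) = 431.01 / (4186 * 13.01) = 0.007914 kg/s

0.007914 kg/s


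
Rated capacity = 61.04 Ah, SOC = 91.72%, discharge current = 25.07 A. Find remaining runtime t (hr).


Step 1: remaining = SOC/100 * C_total = 91.72/100 * 61.04 = 55.986 Ah
Step 2: t = remaining / I = 55.986 / 25.07 = 2.233 hr

2.233 hr
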